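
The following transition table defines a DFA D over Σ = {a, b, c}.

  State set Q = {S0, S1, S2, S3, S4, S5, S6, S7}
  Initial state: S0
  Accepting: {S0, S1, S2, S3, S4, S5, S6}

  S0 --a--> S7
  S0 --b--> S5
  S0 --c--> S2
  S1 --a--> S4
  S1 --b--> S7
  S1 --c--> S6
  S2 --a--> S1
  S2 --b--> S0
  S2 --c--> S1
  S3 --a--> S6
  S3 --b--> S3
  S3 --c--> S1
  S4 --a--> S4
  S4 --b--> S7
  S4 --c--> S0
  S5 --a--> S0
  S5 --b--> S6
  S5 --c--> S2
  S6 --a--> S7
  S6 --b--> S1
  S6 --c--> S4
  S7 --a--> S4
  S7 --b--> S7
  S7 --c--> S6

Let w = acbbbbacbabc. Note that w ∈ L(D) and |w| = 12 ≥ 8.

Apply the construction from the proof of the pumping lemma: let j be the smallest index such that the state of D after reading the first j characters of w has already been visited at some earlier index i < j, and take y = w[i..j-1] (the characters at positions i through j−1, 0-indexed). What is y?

cbb

State sequence: S0 -a-> S7 -c-> S6 -b-> S1 -b-> S7 -b-> S7 -b-> S7 -a-> S4 -c-> S0 -b-> S5 -a-> S0 -b-> S5 -c-> S2
First repeat at step 4: S7 was already visited.

So i = 1, j = 4, giving x = w[0:1] = a, y = w[1:4] = cbb, z = w[4:12] = bbacbabc.
Check: |xy| = 4 ≤ 8 and |y| = 3 ≥ 1. Reading y takes D from S7 back to S7, so every xyⁱz is accepted.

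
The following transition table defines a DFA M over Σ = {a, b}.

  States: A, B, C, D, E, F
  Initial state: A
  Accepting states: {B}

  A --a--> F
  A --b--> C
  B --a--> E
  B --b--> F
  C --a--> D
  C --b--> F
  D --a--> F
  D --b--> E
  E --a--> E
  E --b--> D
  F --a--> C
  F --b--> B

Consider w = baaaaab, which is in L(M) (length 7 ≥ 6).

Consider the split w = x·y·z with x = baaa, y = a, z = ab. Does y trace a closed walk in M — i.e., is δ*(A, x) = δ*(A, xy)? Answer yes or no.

State sequence: A -b-> C -a-> D -a-> F -a-> C -a-> D

After x (step 4): C. After xy (step 5): D.
They differ (C ≠ D), so y is not a cycle from the state after x; this split is not the one the pumping-lemma construction produces, and pumping y need not keep the string in L(M).

no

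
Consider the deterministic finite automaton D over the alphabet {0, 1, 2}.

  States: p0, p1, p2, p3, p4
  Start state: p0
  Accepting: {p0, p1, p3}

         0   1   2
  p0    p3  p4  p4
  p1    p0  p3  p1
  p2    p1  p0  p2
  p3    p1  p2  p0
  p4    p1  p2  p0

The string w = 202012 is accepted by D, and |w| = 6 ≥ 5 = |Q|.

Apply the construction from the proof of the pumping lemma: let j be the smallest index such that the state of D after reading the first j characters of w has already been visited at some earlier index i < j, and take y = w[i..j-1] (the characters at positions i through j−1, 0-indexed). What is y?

State sequence: p0 -2-> p4 -0-> p1 -2-> p1 -0-> p0 -1-> p4 -2-> p0
First repeat at step 3: p1 was already visited.

So i = 2, j = 3, giving x = w[0:2] = 20, y = w[2:3] = 2, z = w[3:6] = 012.
Check: |xy| = 3 ≤ 5 and |y| = 1 ≥ 1. Reading y takes D from p1 back to p1, so every xyⁱz is accepted.

2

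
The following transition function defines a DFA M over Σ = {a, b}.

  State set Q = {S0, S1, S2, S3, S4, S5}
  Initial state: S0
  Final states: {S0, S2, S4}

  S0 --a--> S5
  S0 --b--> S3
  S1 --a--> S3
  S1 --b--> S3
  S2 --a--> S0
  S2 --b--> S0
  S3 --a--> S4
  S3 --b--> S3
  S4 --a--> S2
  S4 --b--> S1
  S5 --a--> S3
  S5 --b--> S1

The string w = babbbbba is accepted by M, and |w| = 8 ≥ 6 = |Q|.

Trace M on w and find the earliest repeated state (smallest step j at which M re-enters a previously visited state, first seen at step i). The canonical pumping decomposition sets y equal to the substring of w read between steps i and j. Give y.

abb

State sequence: S0 -b-> S3 -a-> S4 -b-> S1 -b-> S3 -b-> S3 -b-> S3 -b-> S3 -a-> S4
First repeat at step 4: S3 was already visited.

So i = 1, j = 4, giving x = w[0:1] = b, y = w[1:4] = abb, z = w[4:8] = bbba.
Check: |xy| = 4 ≤ 6 and |y| = 3 ≥ 1. Reading y takes M from S3 back to S3, so every xyⁱz is accepted.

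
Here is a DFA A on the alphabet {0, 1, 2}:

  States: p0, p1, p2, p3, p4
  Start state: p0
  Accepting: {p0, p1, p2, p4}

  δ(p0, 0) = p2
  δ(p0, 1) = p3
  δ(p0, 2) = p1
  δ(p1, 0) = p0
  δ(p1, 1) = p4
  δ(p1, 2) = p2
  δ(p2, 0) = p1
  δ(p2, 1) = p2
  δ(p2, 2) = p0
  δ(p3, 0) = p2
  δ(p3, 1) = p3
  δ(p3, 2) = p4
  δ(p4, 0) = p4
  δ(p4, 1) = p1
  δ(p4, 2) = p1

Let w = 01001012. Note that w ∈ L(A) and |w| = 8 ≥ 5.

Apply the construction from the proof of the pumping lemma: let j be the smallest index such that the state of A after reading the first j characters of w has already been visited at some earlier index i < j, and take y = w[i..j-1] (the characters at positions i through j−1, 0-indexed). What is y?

1

State sequence: p0 -0-> p2 -1-> p2 -0-> p1 -0-> p0 -1-> p3 -0-> p2 -1-> p2 -2-> p0
First repeat at step 2: p2 was already visited.

So i = 1, j = 2, giving x = w[0:1] = 0, y = w[1:2] = 1, z = w[2:8] = 001012.
Check: |xy| = 2 ≤ 5 and |y| = 1 ≥ 1. Reading y takes A from p2 back to p2, so every xyⁱz is accepted.
The DFA has 5 states, so the proof of the pumping lemma guarantees a repeated state among the first 5+1 visited; the segment between the two visits is the pumpable y.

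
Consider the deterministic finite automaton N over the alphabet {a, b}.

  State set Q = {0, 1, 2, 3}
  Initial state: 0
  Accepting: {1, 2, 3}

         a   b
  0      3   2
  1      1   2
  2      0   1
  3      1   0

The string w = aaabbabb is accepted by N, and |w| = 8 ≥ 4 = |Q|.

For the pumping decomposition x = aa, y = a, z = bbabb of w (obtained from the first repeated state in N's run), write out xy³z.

xy^3z = aa·a·a·a·bbabb = aaaaabbabb.
Reading y = a takes N from 1 back to 1, so after x·y·y·y the machine is still in 1, and z then leads to the accepting state 1. Hence aaaaabbabb ∈ L(N).

aaaaabbabb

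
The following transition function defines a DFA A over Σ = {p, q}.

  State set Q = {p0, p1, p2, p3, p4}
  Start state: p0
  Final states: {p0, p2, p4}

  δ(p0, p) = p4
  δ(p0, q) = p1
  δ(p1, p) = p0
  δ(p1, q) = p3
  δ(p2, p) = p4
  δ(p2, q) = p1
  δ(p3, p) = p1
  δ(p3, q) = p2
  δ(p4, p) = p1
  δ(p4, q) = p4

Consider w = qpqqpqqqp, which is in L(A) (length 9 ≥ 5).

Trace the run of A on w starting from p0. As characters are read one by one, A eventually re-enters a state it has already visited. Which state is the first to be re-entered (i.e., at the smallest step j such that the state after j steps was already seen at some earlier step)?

p0

State sequence: p0 -q-> p1 -p-> p0 -q-> p1 -q-> p3 -p-> p1 -q-> p3 -q-> p2 -q-> p1 -p-> p0
First repeat at step 2: p0 was already visited.

The earliest repeat is at step j = 2: A is in p0, which it already visited at step i = 0.
Pumping length from the standard proof: p = 5 (the number of states). The repeated state found above gives |xy| = j ≤ 5 and |y| = j − i ≥ 1.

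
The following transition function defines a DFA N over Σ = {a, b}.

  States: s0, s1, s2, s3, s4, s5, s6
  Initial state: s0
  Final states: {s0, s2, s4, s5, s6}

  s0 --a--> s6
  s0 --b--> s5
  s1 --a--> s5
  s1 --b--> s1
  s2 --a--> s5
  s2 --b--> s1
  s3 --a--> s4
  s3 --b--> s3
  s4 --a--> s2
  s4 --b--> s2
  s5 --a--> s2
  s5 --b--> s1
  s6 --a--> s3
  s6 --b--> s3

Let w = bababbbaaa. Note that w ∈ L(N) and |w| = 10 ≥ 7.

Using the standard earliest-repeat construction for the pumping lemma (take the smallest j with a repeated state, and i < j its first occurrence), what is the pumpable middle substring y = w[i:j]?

aba

State sequence: s0 -b-> s5 -a-> s2 -b-> s1 -a-> s5 -b-> s1 -b-> s1 -b-> s1 -a-> s5 -a-> s2 -a-> s5
First repeat at step 4: s5 was already visited.

So i = 1, j = 4, giving x = w[0:1] = b, y = w[1:4] = aba, z = w[4:10] = bbbaaa.
Check: |xy| = 4 ≤ 7 and |y| = 3 ≥ 1. Reading y takes N from s5 back to s5, so every xyⁱz is accepted.
With |Q| = 7, pigeonhole forces a state repeat no later than step 7; the substring read between the first and second visits to that state can be pumped.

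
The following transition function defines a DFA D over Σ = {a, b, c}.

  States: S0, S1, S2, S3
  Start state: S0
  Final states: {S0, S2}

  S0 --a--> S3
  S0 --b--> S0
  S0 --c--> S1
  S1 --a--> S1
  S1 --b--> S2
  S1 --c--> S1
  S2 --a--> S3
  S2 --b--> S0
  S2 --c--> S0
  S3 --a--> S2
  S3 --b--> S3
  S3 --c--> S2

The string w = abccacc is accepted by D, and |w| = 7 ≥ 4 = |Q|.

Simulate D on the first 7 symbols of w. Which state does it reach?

Run of D on the first 7 characters of w = a b c c a c c:
  step 0: S0  (start)
  step 1: S3  (read a: S0→S3)
  step 2: S3  (read b: S3→S3)
  step 3: S2  (read c: S3→S2)
  step 4: S0  (read c: S2→S0)
  step 5: S3  (read a: S0→S3)
  step 6: S2  (read c: S3→S2)
  step 7: S0  (read c: S2→S0)

After reading 7 characters, D is in state S0.
(This kind of state-tracing is the core of the pumping-lemma construction: with 4 states, pigeonhole forces a repeat within the first 4 steps.)

S0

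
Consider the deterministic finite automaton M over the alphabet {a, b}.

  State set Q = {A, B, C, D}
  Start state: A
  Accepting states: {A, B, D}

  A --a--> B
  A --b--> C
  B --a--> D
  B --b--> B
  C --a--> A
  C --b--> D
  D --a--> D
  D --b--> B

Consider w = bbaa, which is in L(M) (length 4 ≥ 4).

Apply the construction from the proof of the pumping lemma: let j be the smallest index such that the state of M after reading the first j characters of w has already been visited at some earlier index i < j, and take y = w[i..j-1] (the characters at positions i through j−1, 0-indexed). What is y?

Run of M on w = b b a a:
  step 0: A  (start)
  step 1: C  (read b: A→C)
  step 2: D  (read b: C→D)
  step 3: D  (read a: D→D)   ← first repeat (D seen earlier)
  step 4: D  (read a: D→D)

So i = 2, j = 3, giving x = w[0:2] = bb, y = w[2:3] = a, z = w[3:4] = a.
Check: |xy| = 3 ≤ 4 and |y| = 1 ≥ 1. Reading y takes M from D back to D, so every xyⁱz is accepted.

a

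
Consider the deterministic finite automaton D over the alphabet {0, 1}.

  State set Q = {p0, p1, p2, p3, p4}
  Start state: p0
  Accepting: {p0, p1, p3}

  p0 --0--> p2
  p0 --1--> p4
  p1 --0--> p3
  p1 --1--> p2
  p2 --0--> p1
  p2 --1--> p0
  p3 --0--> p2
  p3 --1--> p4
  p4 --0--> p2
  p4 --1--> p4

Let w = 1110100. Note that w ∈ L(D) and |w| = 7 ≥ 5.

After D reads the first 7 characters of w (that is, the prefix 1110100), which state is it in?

p1

Run of D on the first 7 characters of w = 1 1 1 0 1 0 0:
  step 0: p0  (start)
  step 1: p4  (read 1: p0→p4)
  step 2: p4  (read 1: p4→p4)
  step 3: p4  (read 1: p4→p4)
  step 4: p2  (read 0: p4→p2)
  step 5: p0  (read 1: p2→p0)
  step 6: p2  (read 0: p0→p2)
  step 7: p1  (read 0: p2→p1)

After reading 7 characters, D is in state p1.
(This kind of state-tracing is the core of the pumping-lemma construction: with 5 states, pigeonhole forces a repeat within the first 5 steps.)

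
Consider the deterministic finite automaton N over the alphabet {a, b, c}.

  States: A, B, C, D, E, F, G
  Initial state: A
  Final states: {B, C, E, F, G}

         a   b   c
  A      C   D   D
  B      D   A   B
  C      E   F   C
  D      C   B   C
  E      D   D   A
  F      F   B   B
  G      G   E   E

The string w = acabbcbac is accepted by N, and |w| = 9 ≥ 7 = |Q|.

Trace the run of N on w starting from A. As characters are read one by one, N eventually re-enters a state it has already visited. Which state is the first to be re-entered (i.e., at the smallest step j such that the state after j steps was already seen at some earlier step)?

Run of N on w = a c a b b c b a c:
  step 0: A  (start)
  step 1: C  (read a: A→C)
  step 2: C  (read c: C→C)   ← first repeat (C seen earlier)
  step 3: E  (read a: C→E)
  step 4: D  (read b: E→D)
  step 5: B  (read b: D→B)
  step 6: B  (read c: B→B)
  step 7: A  (read b: B→A)
  step 8: C  (read a: A→C)
  step 9: C  (read c: C→C)

The earliest repeat is at step j = 2: N is in C, which it already visited at step i = 1.
Since N has 7 states, any run of length ≥ 7 visits 7+1 states, so by pigeonhole some state repeats within the first 7 steps — that repeat gives the pumpable loop.

C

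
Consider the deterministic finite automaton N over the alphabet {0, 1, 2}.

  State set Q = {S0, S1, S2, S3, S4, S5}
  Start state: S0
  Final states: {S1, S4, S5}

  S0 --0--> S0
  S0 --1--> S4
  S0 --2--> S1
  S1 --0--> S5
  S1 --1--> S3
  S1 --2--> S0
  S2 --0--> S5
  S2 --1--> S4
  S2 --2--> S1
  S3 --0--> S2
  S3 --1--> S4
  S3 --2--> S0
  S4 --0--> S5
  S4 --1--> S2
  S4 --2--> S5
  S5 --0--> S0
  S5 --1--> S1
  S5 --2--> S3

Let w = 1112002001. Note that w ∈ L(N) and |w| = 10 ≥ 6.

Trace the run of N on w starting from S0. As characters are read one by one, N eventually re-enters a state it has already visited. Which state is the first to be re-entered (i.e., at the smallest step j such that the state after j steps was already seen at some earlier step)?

S4

State sequence: S0 -1-> S4 -1-> S2 -1-> S4 -2-> S5 -0-> S0 -0-> S0 -2-> S1 -0-> S5 -0-> S0 -1-> S4
First repeat at step 3: S4 was already visited.

The earliest repeat is at step j = 3: N is in S4, which it already visited at step i = 1.
Pumping length from the standard proof: p = 6 (the number of states). The repeated state found above gives |xy| = j ≤ 6 and |y| = j − i ≥ 1.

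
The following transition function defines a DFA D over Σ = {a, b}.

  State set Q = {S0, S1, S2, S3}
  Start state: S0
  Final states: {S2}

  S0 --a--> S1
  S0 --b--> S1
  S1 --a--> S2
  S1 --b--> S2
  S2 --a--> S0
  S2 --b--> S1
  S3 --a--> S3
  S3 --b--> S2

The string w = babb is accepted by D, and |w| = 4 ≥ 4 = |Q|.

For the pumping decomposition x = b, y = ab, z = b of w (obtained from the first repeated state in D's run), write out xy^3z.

babababb

xy^3z = b·ab·ab·ab·b = babababb.
Reading y = ab takes D from S1 back to S1, so after x·y·y·y the machine is still in S1, and z then leads to the accepting state S2. Hence babababb ∈ L(D).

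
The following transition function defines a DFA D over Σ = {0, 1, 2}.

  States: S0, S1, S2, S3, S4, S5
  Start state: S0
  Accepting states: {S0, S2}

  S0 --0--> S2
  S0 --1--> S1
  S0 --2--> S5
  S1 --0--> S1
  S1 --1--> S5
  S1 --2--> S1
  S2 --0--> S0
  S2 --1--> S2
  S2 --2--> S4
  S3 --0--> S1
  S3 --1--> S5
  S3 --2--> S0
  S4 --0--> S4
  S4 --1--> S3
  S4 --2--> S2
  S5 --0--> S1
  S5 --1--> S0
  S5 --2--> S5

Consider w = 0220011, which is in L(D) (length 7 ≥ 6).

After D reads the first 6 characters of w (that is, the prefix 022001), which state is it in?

S2

Run of D on the first 6 characters of w = 0 2 2 0 0 1:
  step 0: S0  (start)
  step 1: S2  (read 0: S0→S2)
  step 2: S4  (read 2: S2→S4)
  step 3: S2  (read 2: S4→S2)
  step 4: S0  (read 0: S2→S0)
  step 5: S2  (read 0: S0→S2)
  step 6: S2  (read 1: S2→S2)

After reading 6 characters, D is in state S2.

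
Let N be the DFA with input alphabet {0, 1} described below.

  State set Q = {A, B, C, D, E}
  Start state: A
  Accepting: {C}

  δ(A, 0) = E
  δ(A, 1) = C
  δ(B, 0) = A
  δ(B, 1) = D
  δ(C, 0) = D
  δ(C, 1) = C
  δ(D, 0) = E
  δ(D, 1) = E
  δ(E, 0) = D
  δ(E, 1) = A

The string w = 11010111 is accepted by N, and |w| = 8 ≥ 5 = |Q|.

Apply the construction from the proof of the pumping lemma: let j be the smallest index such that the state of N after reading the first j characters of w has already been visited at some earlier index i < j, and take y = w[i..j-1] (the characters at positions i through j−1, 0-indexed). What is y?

1

State sequence: A -1-> C -1-> C -0-> D -1-> E -0-> D -1-> E -1-> A -1-> C
First repeat at step 2: C was already visited.

So i = 1, j = 2, giving x = w[0:1] = 1, y = w[1:2] = 1, z = w[2:8] = 010111.
Check: |xy| = 2 ≤ 5 and |y| = 1 ≥ 1. Reading y takes N from C back to C, so every xyⁱz is accepted.
The DFA has 5 states, so the proof of the pumping lemma guarantees a repeated state among the first 5+1 visited; the segment between the two visits is the pumpable y.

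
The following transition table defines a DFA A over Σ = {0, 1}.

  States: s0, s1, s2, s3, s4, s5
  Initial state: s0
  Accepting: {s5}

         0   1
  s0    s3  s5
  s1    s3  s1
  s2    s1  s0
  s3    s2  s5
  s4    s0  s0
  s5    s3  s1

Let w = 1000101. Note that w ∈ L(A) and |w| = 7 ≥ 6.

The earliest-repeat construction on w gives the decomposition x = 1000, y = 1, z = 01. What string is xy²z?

xy^2z = 1000·1·1·01 = 10001101.
Reading y = 1 takes A from s1 back to s1, so after x·y·y the machine is still in s1, and z then leads to the accepting state s5. Hence 10001101 ∈ L(A).

10001101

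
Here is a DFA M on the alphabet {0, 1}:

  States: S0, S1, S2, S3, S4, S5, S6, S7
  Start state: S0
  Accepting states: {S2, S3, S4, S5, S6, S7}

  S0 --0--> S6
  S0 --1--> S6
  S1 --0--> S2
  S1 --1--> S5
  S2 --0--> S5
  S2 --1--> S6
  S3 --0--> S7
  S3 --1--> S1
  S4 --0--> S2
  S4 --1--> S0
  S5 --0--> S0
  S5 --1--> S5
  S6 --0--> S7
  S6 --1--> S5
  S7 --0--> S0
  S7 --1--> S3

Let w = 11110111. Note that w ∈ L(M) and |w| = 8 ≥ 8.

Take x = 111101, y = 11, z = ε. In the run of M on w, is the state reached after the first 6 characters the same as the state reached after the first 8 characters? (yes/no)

Run of M on the first 8 characters of w = 1 1 1 1 0 1 1 1:
  step 0: S0  (start)
  step 1: S6  (read 1: S0→S6)
  step 2: S5  (read 1: S6→S5)
  step 3: S5  (read 1: S5→S5)
  step 4: S5  (read 1: S5→S5)
  step 5: S0  (read 0: S5→S0)
  step 6: S6  (read 1: S0→S6)
  step 7: S5  (read 1: S6→S5)
  step 8: S5  (read 1: S5→S5)

After x (step 6): S6. After xy (step 8): S5.
They differ (S6 ≠ S5), so y is not a cycle from the state after x; this split is not the one the pumping-lemma construction produces, and pumping y need not keep the string in L(M).

no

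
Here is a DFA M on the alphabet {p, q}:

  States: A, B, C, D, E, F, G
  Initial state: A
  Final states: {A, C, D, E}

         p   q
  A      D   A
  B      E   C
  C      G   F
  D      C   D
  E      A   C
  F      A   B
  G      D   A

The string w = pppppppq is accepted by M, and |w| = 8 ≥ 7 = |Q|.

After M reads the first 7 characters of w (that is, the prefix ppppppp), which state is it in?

D

State sequence: A -p-> D -p-> C -p-> G -p-> D -p-> C -p-> G -p-> D

After reading 7 characters, M is in state D.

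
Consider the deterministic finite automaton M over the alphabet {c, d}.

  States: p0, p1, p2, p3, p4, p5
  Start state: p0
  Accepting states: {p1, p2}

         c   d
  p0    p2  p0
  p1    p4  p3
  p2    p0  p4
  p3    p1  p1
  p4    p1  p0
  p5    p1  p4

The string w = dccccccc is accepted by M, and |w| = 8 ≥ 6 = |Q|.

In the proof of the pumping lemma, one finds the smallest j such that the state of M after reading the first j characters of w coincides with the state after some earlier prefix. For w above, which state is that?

p0

Run of M on w = d c c c c c c c:
  step 0: p0  (start)
  step 1: p0  (read d: p0→p0)   ← first repeat (p0 seen earlier)
  step 2: p2  (read c: p0→p2)
  step 3: p0  (read c: p2→p0)
  step 4: p2  (read c: p0→p2)
  step 5: p0  (read c: p2→p0)
  step 6: p2  (read c: p0→p2)
  step 7: p0  (read c: p2→p0)
  step 8: p2  (read c: p0→p2)

The earliest repeat is at step j = 1: M is in p0, which it already visited at step i = 0.
The DFA has 6 states, so the proof of the pumping lemma guarantees a repeated state among the first 6+1 visited; the segment between the two visits is the pumpable y.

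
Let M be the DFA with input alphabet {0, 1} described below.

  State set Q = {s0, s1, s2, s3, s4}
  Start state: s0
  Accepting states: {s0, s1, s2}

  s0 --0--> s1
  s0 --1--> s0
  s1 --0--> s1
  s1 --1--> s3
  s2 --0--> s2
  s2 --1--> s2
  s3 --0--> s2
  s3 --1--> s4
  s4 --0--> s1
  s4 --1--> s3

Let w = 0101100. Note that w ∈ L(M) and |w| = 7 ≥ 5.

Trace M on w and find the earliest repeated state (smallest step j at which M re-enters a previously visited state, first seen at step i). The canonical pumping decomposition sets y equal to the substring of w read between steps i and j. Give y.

State sequence: s0 -0-> s1 -1-> s3 -0-> s2 -1-> s2 -1-> s2 -0-> s2 -0-> s2
First repeat at step 4: s2 was already visited.

So i = 3, j = 4, giving x = w[0:3] = 010, y = w[3:4] = 1, z = w[4:7] = 100.
Check: |xy| = 4 ≤ 5 and |y| = 1 ≥ 1. Reading y takes M from s2 back to s2, so every xyⁱz is accepted.
Pumping length from the standard proof: p = 5 (the number of states). The repeated state found above gives |xy| = j ≤ 5 and |y| = j − i ≥ 1.

1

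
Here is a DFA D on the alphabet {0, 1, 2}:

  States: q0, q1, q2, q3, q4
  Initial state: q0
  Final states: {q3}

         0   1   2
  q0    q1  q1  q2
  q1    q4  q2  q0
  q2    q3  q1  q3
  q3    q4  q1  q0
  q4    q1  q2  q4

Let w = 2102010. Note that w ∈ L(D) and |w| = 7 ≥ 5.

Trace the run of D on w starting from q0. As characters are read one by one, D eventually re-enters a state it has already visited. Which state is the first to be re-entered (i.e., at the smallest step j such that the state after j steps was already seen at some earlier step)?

q4

State sequence: q0 -2-> q2 -1-> q1 -0-> q4 -2-> q4 -0-> q1 -1-> q2 -0-> q3
First repeat at step 4: q4 was already visited.

The earliest repeat is at step j = 4: D is in q4, which it already visited at step i = 3.
Pumping length from the standard proof: p = 5 (the number of states). The repeated state found above gives |xy| = j ≤ 5 and |y| = j − i ≥ 1.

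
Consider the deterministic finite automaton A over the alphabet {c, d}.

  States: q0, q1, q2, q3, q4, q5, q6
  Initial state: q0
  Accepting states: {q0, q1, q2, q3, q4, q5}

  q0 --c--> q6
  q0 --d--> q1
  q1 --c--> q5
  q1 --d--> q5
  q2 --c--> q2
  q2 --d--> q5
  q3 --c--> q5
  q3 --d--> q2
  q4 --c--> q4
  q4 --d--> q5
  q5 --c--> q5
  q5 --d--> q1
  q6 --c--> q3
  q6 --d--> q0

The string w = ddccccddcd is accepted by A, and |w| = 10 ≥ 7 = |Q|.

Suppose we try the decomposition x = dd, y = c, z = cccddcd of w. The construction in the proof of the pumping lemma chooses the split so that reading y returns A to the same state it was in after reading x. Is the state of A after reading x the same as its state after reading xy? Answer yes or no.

yes

State sequence: q0 -d-> q1 -d-> q5 -c-> q5

After x (step 2): q5. After xy (step 3): q5.
They match, so y = c drives A around a cycle from q5 back to itself; pumping y any number of times keeps A in q5 before reading z, and xyⁱz ∈ L(A) for every i ≥ 0.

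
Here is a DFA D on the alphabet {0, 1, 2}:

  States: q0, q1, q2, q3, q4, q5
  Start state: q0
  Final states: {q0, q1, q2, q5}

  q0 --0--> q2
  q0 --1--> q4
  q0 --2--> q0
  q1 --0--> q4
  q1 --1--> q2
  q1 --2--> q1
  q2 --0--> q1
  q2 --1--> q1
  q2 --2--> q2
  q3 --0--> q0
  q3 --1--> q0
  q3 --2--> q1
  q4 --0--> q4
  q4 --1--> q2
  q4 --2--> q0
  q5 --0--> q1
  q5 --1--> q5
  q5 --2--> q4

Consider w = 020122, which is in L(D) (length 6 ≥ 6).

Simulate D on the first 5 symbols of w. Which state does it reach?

q2

Run of D on the first 5 characters of w = 0 2 0 1 2:
  step 0: q0  (start)
  step 1: q2  (read 0: q0→q2)
  step 2: q2  (read 2: q2→q2)
  step 3: q1  (read 0: q2→q1)
  step 4: q2  (read 1: q1→q2)
  step 5: q2  (read 2: q2→q2)

After reading 5 characters, D is in state q2.
(This kind of state-tracing is the core of the pumping-lemma construction: with 6 states, pigeonhole forces a repeat within the first 6 steps.)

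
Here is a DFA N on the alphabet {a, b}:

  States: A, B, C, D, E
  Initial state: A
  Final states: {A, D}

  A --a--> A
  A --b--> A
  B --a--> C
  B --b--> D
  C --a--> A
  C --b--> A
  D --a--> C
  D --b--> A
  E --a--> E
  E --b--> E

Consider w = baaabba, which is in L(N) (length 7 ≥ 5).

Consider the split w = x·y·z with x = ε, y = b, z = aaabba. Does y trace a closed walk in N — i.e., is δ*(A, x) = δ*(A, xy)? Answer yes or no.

yes

State sequence: A -b-> A

After x (step 0): A. After xy (step 1): A.
They match, so y = b drives N around a cycle from A back to itself; pumping y any number of times keeps N in A before reading z, and xyⁱz ∈ L(N) for every i ≥ 0.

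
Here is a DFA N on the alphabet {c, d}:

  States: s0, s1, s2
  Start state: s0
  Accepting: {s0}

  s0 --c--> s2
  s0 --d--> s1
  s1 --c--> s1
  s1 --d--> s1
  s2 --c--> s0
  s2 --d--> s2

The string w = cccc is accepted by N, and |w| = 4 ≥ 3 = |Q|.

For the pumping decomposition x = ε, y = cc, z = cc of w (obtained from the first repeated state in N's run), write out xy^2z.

cccccc

xy^2z = ε·cc·cc·cc = cccccc.
Reading y = cc takes N from s0 back to s0, so after x·y·y the machine is still in s0, and z then leads to the accepting state s0. Hence cccccc ∈ L(N).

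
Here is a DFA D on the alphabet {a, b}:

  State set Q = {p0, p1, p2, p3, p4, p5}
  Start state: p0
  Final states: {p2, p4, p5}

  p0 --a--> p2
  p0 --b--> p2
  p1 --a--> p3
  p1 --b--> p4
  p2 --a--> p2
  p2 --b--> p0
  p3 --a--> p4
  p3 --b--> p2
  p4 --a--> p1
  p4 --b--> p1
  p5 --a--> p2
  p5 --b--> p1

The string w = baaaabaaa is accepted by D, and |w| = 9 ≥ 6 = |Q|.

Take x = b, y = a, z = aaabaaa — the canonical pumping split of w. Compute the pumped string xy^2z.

xy^2z = b·a·a·aaabaaa = baaaaabaaa.
Reading y = a takes D from p2 back to p2, so after x·y·y the machine is still in p2, and z then leads to the accepting state p2. Hence baaaaabaaa ∈ L(D).

baaaaabaaa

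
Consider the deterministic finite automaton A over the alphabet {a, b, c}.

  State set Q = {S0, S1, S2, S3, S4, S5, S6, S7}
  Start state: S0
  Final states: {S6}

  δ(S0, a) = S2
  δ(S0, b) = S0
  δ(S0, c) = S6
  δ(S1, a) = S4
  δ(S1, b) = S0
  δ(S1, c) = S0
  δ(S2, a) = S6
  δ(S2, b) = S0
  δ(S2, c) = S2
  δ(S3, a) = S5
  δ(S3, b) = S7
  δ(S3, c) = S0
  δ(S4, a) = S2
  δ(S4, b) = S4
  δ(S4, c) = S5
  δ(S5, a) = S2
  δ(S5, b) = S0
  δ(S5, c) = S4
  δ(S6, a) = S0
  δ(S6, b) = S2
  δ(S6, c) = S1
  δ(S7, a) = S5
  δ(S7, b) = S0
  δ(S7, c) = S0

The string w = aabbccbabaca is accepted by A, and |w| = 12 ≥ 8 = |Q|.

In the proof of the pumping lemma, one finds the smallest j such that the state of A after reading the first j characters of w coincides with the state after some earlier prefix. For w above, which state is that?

Run of A on w = a a b b c c b a b a c a:
  step 0: S0  (start)
  step 1: S2  (read a: S0→S2)
  step 2: S6  (read a: S2→S6)
  step 3: S2  (read b: S6→S2)   ← first repeat (S2 seen earlier)
  step 4: S0  (read b: S2→S0)
  step 5: S6  (read c: S0→S6)
  step 6: S1  (read c: S6→S1)
  step 7: S0  (read b: S1→S0)
  step 8: S2  (read a: S0→S2)
  step 9: S0  (read b: S2→S0)
  step 10: S2  (read a: S0→S2)
  step 11: S2  (read c: S2→S2)
  step 12: S6  (read a: S2→S6)

The earliest repeat is at step j = 3: A is in S2, which it already visited at step i = 1.
The DFA has 8 states, so the proof of the pumping lemma guarantees a repeated state among the first 8+1 visited; the segment between the two visits is the pumpable y.

S2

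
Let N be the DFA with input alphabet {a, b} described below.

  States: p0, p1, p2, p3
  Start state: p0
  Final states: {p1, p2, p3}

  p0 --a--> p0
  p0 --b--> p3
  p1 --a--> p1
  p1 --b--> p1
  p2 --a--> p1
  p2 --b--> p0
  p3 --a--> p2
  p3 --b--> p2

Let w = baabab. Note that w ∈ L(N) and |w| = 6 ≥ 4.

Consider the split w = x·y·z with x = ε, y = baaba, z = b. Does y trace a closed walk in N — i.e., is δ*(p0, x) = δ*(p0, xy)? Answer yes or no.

no

State sequence: p0 -b-> p3 -a-> p2 -a-> p1 -b-> p1 -a-> p1

After x (step 0): p0. After xy (step 5): p1.
They differ (p0 ≠ p1), so y is not a cycle from the state after x; this split is not the one the pumping-lemma construction produces, and pumping y need not keep the string in L(N).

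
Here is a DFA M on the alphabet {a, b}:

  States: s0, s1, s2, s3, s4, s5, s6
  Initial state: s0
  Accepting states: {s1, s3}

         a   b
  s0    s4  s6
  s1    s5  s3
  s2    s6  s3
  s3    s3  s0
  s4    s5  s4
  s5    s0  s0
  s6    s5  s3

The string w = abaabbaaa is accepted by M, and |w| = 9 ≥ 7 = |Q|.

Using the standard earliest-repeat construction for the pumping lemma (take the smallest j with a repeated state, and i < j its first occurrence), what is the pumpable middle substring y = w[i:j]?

Run of M on w = a b a a b b a a a:
  step 0: s0  (start)
  step 1: s4  (read a: s0→s4)
  step 2: s4  (read b: s4→s4)   ← first repeat (s4 seen earlier)
  step 3: s5  (read a: s4→s5)
  step 4: s0  (read a: s5→s0)
  step 5: s6  (read b: s0→s6)
  step 6: s3  (read b: s6→s3)
  step 7: s3  (read a: s3→s3)
  step 8: s3  (read a: s3→s3)
  step 9: s3  (read a: s3→s3)

So i = 1, j = 2, giving x = w[0:1] = a, y = w[1:2] = b, z = w[2:9] = aabbaaa.
Check: |xy| = 2 ≤ 7 and |y| = 1 ≥ 1. Reading y takes M from s4 back to s4, so every xyⁱz is accepted.
The DFA has 7 states, so the proof of the pumping lemma guarantees a repeated state among the first 7+1 visited; the segment between the two visits is the pumpable y.

b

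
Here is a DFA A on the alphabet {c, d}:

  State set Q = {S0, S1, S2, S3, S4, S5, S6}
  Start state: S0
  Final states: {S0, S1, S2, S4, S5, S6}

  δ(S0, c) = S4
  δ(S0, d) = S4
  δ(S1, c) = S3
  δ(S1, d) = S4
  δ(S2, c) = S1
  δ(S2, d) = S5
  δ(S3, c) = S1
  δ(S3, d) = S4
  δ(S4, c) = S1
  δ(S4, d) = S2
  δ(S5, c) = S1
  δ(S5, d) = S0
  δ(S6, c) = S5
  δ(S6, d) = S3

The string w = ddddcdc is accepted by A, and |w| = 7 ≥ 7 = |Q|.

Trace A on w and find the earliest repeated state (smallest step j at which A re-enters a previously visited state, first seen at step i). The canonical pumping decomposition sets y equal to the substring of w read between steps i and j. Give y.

dddd

Run of A on w = d d d d c d c:
  step 0: S0  (start)
  step 1: S4  (read d: S0→S4)
  step 2: S2  (read d: S4→S2)
  step 3: S5  (read d: S2→S5)
  step 4: S0  (read d: S5→S0)   ← first repeat (S0 seen earlier)
  step 5: S4  (read c: S0→S4)
  step 6: S2  (read d: S4→S2)
  step 7: S1  (read c: S2→S1)

So i = 0, j = 4, giving x = w[0:0] = ε, y = w[0:4] = dddd, z = w[4:7] = cdc.
Check: |xy| = 4 ≤ 7 and |y| = 4 ≥ 1. Reading y takes A from S0 back to S0, so every xyⁱz is accepted.
The DFA has 7 states, so the proof of the pumping lemma guarantees a repeated state among the first 7+1 visited; the segment between the two visits is the pumpable y.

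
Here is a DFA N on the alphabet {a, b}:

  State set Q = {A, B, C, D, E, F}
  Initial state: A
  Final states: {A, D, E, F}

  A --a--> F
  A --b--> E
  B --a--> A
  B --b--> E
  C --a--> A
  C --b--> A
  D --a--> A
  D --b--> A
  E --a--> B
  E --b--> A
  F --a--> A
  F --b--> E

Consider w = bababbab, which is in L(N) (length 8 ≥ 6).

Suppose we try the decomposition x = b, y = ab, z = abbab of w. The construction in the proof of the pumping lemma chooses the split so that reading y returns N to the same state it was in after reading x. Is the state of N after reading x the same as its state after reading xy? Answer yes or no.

yes

Run of N on the first 3 characters of w = b a b:
  step 0: A  (start)
  step 1: E  (read b: A→E)
  step 2: B  (read a: E→B)
  step 3: E  (read b: B→E)

After x (step 1): E. After xy (step 3): E.
They match, so y = ab drives N around a cycle from E back to itself; pumping y any number of times keeps N in E before reading z, and xyⁱz ∈ L(N) for every i ≥ 0.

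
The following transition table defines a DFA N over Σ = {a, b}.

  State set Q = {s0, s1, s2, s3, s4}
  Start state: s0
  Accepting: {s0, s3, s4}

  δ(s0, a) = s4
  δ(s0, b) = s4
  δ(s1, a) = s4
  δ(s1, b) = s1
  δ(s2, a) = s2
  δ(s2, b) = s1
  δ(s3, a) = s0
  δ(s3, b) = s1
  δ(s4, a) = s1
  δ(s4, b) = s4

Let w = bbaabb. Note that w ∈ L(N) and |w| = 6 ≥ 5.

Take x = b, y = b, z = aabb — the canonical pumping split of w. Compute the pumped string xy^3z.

bbbbaabb

xy^3z = b·b·b·b·aabb = bbbbaabb.
Reading y = b takes N from s4 back to s4, so after x·y·y·y the machine is still in s4, and z then leads to the accepting state s4. Hence bbbbaabb ∈ L(N).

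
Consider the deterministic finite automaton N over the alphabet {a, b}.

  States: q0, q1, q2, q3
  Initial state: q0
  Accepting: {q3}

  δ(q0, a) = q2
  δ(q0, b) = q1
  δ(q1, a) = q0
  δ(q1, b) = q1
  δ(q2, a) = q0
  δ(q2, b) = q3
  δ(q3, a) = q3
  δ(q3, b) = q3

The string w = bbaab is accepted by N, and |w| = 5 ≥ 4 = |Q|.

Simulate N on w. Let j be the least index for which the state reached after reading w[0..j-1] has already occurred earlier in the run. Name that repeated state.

q1

Run of N on w = b b a a b:
  step 0: q0  (start)
  step 1: q1  (read b: q0→q1)
  step 2: q1  (read b: q1→q1)   ← first repeat (q1 seen earlier)
  step 3: q0  (read a: q1→q0)
  step 4: q2  (read a: q0→q2)
  step 5: q3  (read b: q2→q3)

The earliest repeat is at step j = 2: N is in q1, which it already visited at step i = 1.
The DFA has 4 states, so the proof of the pumping lemma guarantees a repeated state among the first 4+1 visited; the segment between the two visits is the pumpable y.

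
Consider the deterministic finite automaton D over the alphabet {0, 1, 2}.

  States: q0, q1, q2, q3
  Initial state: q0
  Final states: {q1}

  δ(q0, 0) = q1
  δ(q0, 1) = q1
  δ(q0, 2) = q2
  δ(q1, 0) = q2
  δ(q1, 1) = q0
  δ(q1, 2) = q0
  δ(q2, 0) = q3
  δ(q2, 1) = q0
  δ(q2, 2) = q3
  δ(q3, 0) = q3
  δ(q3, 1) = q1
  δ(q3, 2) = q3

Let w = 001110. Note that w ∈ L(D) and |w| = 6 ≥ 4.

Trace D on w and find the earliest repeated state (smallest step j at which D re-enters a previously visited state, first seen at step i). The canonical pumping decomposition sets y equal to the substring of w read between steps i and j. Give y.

001

Run of D on w = 0 0 1 1 1 0:
  step 0: q0  (start)
  step 1: q1  (read 0: q0→q1)
  step 2: q2  (read 0: q1→q2)
  step 3: q0  (read 1: q2→q0)   ← first repeat (q0 seen earlier)
  step 4: q1  (read 1: q0→q1)
  step 5: q0  (read 1: q1→q0)
  step 6: q1  (read 0: q0→q1)

So i = 0, j = 3, giving x = w[0:0] = ε, y = w[0:3] = 001, z = w[3:6] = 110.
Check: |xy| = 3 ≤ 4 and |y| = 3 ≥ 1. Reading y takes D from q0 back to q0, so every xyⁱz is accepted.
Pumping length from the standard proof: p = 4 (the number of states). The repeated state found above gives |xy| = j ≤ 4 and |y| = j − i ≥ 1.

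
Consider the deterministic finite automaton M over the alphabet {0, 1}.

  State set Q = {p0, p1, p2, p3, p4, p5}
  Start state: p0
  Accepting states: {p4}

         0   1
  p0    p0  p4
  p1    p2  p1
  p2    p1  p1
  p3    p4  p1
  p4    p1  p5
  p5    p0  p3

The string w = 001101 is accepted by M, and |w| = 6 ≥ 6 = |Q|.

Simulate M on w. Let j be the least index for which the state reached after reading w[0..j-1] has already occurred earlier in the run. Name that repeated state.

Run of M on w = 0 0 1 1 0 1:
  step 0: p0  (start)
  step 1: p0  (read 0: p0→p0)   ← first repeat (p0 seen earlier)
  step 2: p0  (read 0: p0→p0)
  step 3: p4  (read 1: p0→p4)
  step 4: p5  (read 1: p4→p5)
  step 5: p0  (read 0: p5→p0)
  step 6: p4  (read 1: p0→p4)

The earliest repeat is at step j = 1: M is in p0, which it already visited at step i = 0.
Since M has 6 states, any run of length ≥ 6 visits 6+1 states, so by pigeonhole some state repeats within the first 6 steps — that repeat gives the pumpable loop.

p0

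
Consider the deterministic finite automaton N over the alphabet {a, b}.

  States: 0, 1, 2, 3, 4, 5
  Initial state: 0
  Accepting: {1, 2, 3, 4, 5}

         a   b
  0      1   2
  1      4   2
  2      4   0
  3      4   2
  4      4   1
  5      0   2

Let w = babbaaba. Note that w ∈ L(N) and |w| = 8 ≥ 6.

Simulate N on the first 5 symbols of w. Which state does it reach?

Run of N on the first 5 characters of w = b a b b a:
  step 0: 0  (start)
  step 1: 2  (read b: 0→2)
  step 2: 4  (read a: 2→4)
  step 3: 1  (read b: 4→1)
  step 4: 2  (read b: 1→2)
  step 5: 4  (read a: 2→4)

After reading 5 characters, N is in state 4.
(This kind of state-tracing is the core of the pumping-lemma construction: with 6 states, pigeonhole forces a repeat within the first 6 steps.)

4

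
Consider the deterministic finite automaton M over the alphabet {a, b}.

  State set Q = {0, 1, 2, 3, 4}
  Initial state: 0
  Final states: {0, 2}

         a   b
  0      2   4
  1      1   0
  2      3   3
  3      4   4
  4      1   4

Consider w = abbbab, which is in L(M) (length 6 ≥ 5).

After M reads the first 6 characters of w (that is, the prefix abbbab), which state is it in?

State sequence: 0 -a-> 2 -b-> 3 -b-> 4 -b-> 4 -a-> 1 -b-> 0

After reading 6 characters, M is in state 0.

0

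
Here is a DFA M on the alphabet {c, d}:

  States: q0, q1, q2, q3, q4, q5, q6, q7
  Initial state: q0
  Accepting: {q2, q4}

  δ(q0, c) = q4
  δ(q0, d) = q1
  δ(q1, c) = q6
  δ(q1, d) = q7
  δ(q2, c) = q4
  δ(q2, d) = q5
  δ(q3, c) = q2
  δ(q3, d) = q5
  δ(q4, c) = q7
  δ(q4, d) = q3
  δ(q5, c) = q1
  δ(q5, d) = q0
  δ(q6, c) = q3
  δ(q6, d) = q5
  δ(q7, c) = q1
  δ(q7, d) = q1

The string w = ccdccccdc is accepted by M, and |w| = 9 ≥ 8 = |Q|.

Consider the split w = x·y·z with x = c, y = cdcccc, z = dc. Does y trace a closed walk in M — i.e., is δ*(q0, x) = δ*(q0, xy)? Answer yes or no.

yes

Run of M on the first 7 characters of w = c c d c c c c:
  step 0: q0  (start)
  step 1: q4  (read c: q0→q4)
  step 2: q7  (read c: q4→q7)
  step 3: q1  (read d: q7→q1)
  step 4: q6  (read c: q1→q6)
  step 5: q3  (read c: q6→q3)
  step 6: q2  (read c: q3→q2)
  step 7: q4  (read c: q2→q4)

After x (step 1): q4. After xy (step 7): q4.
They match, so y = cdcccc drives M around a cycle from q4 back to itself; pumping y any number of times keeps M in q4 before reading z, and xyⁱz ∈ L(M) for every i ≥ 0.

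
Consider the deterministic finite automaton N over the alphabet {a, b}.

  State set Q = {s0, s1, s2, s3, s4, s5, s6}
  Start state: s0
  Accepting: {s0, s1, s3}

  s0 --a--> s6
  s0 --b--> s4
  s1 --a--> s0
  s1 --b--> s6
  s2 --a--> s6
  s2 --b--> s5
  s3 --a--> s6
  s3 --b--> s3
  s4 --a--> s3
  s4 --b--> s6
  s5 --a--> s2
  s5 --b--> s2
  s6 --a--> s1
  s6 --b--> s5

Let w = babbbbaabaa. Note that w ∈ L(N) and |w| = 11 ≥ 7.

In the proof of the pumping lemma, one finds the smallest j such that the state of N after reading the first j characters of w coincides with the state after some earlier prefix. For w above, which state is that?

State sequence: s0 -b-> s4 -a-> s3 -b-> s3 -b-> s3 -b-> s3 -b-> s3 -a-> s6 -a-> s1 -b-> s6 -a-> s1 -a-> s0
First repeat at step 3: s3 was already visited.

The earliest repeat is at step j = 3: N is in s3, which it already visited at step i = 2.
The DFA has 7 states, so the proof of the pumping lemma guarantees a repeated state among the first 7+1 visited; the segment between the two visits is the pumpable y.

s3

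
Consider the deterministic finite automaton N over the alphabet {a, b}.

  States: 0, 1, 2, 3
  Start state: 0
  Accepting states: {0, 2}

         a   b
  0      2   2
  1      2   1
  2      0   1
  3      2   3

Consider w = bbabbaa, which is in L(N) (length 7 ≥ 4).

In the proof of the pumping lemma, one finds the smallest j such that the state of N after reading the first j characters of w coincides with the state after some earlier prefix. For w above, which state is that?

State sequence: 0 -b-> 2 -b-> 1 -a-> 2 -b-> 1 -b-> 1 -a-> 2 -a-> 0
First repeat at step 3: 2 was already visited.

The earliest repeat is at step j = 3: N is in 2, which it already visited at step i = 1.
Pumping length from the standard proof: p = 4 (the number of states). The repeated state found above gives |xy| = j ≤ 4 and |y| = j − i ≥ 1.

2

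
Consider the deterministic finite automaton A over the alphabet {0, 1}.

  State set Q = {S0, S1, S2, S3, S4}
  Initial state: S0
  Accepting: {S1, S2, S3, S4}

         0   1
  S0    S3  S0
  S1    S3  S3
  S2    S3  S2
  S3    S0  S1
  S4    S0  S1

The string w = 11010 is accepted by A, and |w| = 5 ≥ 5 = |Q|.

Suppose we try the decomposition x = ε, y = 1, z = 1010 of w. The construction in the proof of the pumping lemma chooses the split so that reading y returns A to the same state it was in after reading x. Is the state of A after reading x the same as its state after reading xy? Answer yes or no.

State sequence: S0 -1-> S0

After x (step 0): S0. After xy (step 1): S0.
They match, so y = 1 drives A around a cycle from S0 back to itself; pumping y any number of times keeps A in S0 before reading z, and xyⁱz ∈ L(A) for every i ≥ 0.

yes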